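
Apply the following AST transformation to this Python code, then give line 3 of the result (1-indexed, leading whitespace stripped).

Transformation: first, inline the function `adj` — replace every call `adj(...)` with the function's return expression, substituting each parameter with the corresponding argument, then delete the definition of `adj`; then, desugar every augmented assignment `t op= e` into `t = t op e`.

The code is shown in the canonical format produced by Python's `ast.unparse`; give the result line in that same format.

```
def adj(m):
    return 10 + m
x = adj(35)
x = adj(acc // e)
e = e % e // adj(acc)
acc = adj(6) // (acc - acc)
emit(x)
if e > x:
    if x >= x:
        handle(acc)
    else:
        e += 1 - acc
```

Transformed code:
x = 10 + 35
x = 10 + acc // e
e = e % e // (10 + acc)
acc = (10 + 6) // (acc - acc)
emit(x)
if e > x:
    if x >= x:
        handle(acc)
    else:
        e = e + (1 - acc)

e = e % e // (10 + acc)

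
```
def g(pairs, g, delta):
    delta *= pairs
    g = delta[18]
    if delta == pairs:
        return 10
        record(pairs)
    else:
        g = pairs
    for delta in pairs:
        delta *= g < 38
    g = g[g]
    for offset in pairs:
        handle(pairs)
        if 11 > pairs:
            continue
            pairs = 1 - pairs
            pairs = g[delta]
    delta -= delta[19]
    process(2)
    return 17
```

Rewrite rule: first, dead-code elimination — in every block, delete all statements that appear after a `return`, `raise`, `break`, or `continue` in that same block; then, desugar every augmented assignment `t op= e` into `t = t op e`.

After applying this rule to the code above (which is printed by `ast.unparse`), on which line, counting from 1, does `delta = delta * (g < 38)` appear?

9

Transformed code:
def g(pairs, g, delta):
    delta = delta * pairs
    g = delta[18]
    if delta == pairs:
        return 10
    else:
        g = pairs
    for delta in pairs:
        delta = delta * (g < 38)
    g = g[g]
    for offset in pairs:
        handle(pairs)
        if 11 > pairs:
            continue
    delta = delta - delta[19]
    process(2)
    return 17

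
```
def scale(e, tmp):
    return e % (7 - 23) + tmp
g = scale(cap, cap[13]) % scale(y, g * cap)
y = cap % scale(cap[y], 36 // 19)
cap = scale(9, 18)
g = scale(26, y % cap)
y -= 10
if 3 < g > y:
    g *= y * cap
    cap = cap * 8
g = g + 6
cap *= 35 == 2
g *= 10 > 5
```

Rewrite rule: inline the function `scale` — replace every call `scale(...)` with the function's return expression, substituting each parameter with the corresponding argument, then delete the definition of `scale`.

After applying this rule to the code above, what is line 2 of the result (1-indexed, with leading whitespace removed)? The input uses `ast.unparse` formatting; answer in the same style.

Transformed code:
g = (cap % (7 - 23) + cap[13]) % (y % (7 - 23) + g * cap)
y = cap % (cap[y] % (7 - 23) + 36 // 19)
cap = 9 % (7 - 23) + 18
g = 26 % (7 - 23) + y % cap
y -= 10
if 3 < g > y:
    g *= y * cap
    cap = cap * 8
g = g + 6
cap *= 35 == 2
g *= 10 > 5

y = cap % (cap[y] % (7 - 23) + 36 // 19)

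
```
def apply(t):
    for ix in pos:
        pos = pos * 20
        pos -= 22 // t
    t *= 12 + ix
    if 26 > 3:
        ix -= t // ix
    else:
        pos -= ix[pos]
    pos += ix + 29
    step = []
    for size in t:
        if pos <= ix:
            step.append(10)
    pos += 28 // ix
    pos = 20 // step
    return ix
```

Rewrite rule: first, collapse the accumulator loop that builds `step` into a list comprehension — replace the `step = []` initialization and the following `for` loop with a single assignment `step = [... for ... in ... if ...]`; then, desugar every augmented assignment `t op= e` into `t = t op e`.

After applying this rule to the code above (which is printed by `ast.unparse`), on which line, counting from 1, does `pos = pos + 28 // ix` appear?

Transformed code:
def apply(t):
    for ix in pos:
        pos = pos * 20
        pos = pos - 22 // t
    t = t * (12 + ix)
    if 26 > 3:
        ix = ix - t // ix
    else:
        pos = pos - ix[pos]
    pos = pos + (ix + 29)
    step = [10 for size in t if pos <= ix]
    pos = pos + 28 // ix
    pos = 20 // step
    return ix

12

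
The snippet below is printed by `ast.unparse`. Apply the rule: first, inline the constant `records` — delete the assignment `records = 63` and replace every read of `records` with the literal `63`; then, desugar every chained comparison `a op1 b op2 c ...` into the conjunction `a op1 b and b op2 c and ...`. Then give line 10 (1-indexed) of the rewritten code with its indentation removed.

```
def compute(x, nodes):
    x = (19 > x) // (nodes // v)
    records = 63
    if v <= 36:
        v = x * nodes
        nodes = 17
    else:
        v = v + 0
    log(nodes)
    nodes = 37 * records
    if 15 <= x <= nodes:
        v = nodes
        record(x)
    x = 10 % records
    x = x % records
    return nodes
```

Transformed code:
def compute(x, nodes):
    x = (19 > x) // (nodes // v)
    if v <= 36:
        v = x * nodes
        nodes = 17
    else:
        v = v + 0
    log(nodes)
    nodes = 37 * 63
    if 15 <= x and x <= nodes:
        v = nodes
        record(x)
    x = 10 % 63
    x = x % 63
    return nodes

if 15 <= x and x <= nodes:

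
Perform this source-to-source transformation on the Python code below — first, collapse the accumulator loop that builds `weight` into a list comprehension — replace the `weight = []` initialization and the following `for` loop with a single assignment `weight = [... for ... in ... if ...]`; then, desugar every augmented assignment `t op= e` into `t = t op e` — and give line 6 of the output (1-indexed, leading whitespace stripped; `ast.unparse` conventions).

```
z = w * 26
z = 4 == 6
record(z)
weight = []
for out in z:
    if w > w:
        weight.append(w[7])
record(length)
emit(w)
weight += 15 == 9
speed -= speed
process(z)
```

Transformed code:
z = w * 26
z = 4 == 6
record(z)
weight = [w[7] for out in z if w > w]
record(length)
emit(w)
weight = weight + (15 == 9)
speed = speed - speed
process(z)

emit(w)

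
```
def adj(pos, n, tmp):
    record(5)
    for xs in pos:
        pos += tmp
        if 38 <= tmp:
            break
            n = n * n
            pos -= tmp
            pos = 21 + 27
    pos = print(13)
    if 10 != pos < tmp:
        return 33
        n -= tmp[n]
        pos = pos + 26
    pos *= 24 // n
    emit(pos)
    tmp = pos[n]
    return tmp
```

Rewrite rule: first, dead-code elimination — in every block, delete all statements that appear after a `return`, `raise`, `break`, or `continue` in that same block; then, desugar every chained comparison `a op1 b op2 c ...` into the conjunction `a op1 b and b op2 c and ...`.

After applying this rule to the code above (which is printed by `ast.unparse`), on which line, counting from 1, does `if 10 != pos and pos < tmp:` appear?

Transformed code:
def adj(pos, n, tmp):
    record(5)
    for xs in pos:
        pos += tmp
        if 38 <= tmp:
            break
    pos = print(13)
    if 10 != pos and pos < tmp:
        return 33
    pos *= 24 // n
    emit(pos)
    tmp = pos[n]
    return tmp

8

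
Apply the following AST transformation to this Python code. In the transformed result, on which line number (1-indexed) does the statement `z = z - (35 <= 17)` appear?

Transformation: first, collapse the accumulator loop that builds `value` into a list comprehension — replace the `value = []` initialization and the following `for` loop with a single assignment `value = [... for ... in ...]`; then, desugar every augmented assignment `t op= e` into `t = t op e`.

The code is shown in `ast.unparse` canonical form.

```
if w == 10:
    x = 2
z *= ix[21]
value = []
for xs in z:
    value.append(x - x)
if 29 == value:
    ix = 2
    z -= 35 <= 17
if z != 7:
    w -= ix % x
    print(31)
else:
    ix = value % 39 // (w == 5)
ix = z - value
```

7

Transformed code:
if w == 10:
    x = 2
z = z * ix[21]
value = [x - x for xs in z]
if 29 == value:
    ix = 2
    z = z - (35 <= 17)
if z != 7:
    w = w - ix % x
    print(31)
else:
    ix = value % 39 // (w == 5)
ix = z - value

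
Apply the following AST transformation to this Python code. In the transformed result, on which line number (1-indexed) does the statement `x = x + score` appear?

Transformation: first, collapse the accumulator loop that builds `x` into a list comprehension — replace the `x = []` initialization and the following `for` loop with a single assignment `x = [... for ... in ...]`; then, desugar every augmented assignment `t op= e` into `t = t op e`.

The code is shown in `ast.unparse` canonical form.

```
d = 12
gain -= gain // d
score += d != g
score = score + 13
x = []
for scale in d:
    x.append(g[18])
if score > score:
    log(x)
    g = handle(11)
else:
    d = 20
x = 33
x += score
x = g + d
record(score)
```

12

Transformed code:
d = 12
gain = gain - gain // d
score = score + (d != g)
score = score + 13
x = [g[18] for scale in d]
if score > score:
    log(x)
    g = handle(11)
else:
    d = 20
x = 33
x = x + score
x = g + d
record(score)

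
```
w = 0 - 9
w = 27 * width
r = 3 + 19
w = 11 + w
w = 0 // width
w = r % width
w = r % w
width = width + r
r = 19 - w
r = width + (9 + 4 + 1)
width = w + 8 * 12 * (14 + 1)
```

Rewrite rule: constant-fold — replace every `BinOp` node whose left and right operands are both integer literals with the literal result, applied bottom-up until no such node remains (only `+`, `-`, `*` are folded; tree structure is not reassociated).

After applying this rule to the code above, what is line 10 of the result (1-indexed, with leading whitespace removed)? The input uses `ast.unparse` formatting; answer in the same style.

r = width + 14

Transformed code:
w = -9
w = 27 * width
r = 22
w = 11 + w
w = 0 // width
w = r % width
w = r % w
width = width + r
r = 19 - w
r = width + 14
width = w + 1440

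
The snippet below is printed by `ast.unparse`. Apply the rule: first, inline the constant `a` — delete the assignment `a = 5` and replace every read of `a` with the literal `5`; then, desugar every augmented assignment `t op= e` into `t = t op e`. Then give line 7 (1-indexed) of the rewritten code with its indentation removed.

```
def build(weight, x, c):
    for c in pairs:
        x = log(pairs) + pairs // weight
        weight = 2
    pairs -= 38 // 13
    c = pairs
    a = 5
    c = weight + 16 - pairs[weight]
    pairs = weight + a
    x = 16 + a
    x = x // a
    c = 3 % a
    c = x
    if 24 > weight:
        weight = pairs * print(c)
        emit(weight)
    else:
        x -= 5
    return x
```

c = weight + 16 - pairs[weight]

Transformed code:
def build(weight, x, c):
    for c in pairs:
        x = log(pairs) + pairs // weight
        weight = 2
    pairs = pairs - 38 // 13
    c = pairs
    c = weight + 16 - pairs[weight]
    pairs = weight + 5
    x = 16 + 5
    x = x // 5
    c = 3 % 5
    c = x
    if 24 > weight:
        weight = pairs * print(c)
        emit(weight)
    else:
        x = x - 5
    return x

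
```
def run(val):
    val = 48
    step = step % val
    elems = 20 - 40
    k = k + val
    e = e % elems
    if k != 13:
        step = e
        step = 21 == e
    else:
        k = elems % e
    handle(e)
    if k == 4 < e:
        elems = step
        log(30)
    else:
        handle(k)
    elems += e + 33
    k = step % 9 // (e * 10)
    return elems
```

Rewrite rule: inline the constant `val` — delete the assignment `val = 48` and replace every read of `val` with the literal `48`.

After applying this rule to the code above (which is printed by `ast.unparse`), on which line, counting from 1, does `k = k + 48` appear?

Transformed code:
def run(val):
    step = step % 48
    elems = 20 - 40
    k = k + 48
    e = e % elems
    if k != 13:
        step = e
        step = 21 == e
    else:
        k = elems % e
    handle(e)
    if k == 4 < e:
        elems = step
        log(30)
    else:
        handle(k)
    elems += e + 33
    k = step % 9 // (e * 10)
    return elems

4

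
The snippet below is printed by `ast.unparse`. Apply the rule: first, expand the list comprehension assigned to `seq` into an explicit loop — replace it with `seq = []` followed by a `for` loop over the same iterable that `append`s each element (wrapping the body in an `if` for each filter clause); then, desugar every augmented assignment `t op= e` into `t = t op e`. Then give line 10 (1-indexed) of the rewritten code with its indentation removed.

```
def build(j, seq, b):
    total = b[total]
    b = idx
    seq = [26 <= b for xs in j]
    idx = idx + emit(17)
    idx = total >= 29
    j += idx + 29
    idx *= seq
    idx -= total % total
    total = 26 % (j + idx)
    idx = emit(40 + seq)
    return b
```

Transformed code:
def build(j, seq, b):
    total = b[total]
    b = idx
    seq = []
    for xs in j:
        seq.append(26 <= b)
    idx = idx + emit(17)
    idx = total >= 29
    j = j + (idx + 29)
    idx = idx * seq
    idx = idx - total % total
    total = 26 % (j + idx)
    idx = emit(40 + seq)
    return b

idx = idx * seq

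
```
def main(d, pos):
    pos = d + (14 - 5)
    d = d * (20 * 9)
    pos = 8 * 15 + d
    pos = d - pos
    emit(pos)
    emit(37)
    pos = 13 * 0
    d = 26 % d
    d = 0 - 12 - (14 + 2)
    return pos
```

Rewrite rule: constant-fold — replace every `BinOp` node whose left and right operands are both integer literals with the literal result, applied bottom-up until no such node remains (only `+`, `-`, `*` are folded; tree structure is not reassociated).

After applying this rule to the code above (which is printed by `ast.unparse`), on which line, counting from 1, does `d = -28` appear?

10

Transformed code:
def main(d, pos):
    pos = d + 9
    d = d * 180
    pos = 120 + d
    pos = d - pos
    emit(pos)
    emit(37)
    pos = 0
    d = 26 % d
    d = -28
    return pos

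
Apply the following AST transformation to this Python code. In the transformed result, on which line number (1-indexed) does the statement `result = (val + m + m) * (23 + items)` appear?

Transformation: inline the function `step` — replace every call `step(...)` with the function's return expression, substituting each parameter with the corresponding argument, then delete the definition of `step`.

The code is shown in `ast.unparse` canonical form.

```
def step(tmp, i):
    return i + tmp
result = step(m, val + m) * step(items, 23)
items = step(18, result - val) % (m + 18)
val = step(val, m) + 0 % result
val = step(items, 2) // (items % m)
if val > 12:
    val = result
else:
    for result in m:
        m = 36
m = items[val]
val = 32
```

1

Transformed code:
result = (val + m + m) * (23 + items)
items = (result - val + 18) % (m + 18)
val = m + val + 0 % result
val = (2 + items) // (items % m)
if val > 12:
    val = result
else:
    for result in m:
        m = 36
m = items[val]
val = 32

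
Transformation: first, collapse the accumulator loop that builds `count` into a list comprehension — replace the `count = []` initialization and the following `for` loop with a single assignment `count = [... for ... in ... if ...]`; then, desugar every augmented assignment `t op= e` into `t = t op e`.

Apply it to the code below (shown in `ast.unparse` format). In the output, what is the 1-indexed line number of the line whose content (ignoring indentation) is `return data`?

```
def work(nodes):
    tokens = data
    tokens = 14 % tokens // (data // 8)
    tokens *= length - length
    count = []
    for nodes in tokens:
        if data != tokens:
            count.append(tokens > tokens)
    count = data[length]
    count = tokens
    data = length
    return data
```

9

Transformed code:
def work(nodes):
    tokens = data
    tokens = 14 % tokens // (data // 8)
    tokens = tokens * (length - length)
    count = [tokens > tokens for nodes in tokens if data != tokens]
    count = data[length]
    count = tokens
    data = length
    return data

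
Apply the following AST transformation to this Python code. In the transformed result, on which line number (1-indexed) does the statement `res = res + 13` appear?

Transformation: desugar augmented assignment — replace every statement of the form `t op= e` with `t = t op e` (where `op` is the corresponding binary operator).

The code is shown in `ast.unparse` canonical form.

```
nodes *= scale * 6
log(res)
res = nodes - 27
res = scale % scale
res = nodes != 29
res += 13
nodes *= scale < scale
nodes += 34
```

6

Transformed code:
nodes = nodes * (scale * 6)
log(res)
res = nodes - 27
res = scale % scale
res = nodes != 29
res = res + 13
nodes = nodes * (scale < scale)
nodes = nodes + 34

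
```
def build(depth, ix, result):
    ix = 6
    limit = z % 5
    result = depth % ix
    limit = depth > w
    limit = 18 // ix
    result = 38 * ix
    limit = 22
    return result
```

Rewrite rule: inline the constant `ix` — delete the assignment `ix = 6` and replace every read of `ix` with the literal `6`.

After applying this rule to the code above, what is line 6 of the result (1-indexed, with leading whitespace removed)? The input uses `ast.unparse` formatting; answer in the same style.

result = 38 * 6

Transformed code:
def build(depth, ix, result):
    limit = z % 5
    result = depth % 6
    limit = depth > w
    limit = 18 // 6
    result = 38 * 6
    limit = 22
    return result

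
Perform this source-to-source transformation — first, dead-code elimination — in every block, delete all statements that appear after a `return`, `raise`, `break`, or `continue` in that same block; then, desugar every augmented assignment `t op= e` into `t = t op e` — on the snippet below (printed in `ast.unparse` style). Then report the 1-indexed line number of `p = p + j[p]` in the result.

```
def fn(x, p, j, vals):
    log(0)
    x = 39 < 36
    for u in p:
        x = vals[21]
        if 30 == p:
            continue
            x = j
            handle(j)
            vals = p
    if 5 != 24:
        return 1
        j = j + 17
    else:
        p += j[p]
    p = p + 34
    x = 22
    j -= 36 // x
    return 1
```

11

Transformed code:
def fn(x, p, j, vals):
    log(0)
    x = 39 < 36
    for u in p:
        x = vals[21]
        if 30 == p:
            continue
    if 5 != 24:
        return 1
    else:
        p = p + j[p]
    p = p + 34
    x = 22
    j = j - 36 // x
    return 1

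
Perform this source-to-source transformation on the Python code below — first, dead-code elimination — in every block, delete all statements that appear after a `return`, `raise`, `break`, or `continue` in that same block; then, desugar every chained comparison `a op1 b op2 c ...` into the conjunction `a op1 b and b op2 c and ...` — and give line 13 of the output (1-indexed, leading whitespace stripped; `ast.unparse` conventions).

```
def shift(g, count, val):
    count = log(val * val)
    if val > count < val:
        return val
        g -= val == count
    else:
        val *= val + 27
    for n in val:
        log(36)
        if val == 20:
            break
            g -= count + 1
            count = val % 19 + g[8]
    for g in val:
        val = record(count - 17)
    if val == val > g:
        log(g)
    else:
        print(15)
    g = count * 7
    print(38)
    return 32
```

if val == val and val > g:

Transformed code:
def shift(g, count, val):
    count = log(val * val)
    if val > count and count < val:
        return val
    else:
        val *= val + 27
    for n in val:
        log(36)
        if val == 20:
            break
    for g in val:
        val = record(count - 17)
    if val == val and val > g:
        log(g)
    else:
        print(15)
    g = count * 7
    print(38)
    return 32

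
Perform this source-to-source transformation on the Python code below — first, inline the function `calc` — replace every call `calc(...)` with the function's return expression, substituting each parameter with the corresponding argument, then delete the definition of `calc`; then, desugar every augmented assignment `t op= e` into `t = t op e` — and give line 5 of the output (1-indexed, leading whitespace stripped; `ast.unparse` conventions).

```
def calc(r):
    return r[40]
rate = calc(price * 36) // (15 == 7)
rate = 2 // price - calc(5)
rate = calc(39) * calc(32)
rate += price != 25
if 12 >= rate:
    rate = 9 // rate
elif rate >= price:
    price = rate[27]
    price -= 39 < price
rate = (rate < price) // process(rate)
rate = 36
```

if 12 >= rate:

Transformed code:
rate = (price * 36)[40] // (15 == 7)
rate = 2 // price - 5[40]
rate = 39[40] * 32[40]
rate = rate + (price != 25)
if 12 >= rate:
    rate = 9 // rate
elif rate >= price:
    price = rate[27]
    price = price - (39 < price)
rate = (rate < price) // process(rate)
rate = 36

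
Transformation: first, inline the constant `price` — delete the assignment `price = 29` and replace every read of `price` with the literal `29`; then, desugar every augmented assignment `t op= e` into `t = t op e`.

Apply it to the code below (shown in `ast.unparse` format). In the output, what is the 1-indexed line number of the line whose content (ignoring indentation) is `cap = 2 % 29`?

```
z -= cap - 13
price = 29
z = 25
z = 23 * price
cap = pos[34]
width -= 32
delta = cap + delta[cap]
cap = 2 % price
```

7

Transformed code:
z = z - (cap - 13)
z = 25
z = 23 * 29
cap = pos[34]
width = width - 32
delta = cap + delta[cap]
cap = 2 % 29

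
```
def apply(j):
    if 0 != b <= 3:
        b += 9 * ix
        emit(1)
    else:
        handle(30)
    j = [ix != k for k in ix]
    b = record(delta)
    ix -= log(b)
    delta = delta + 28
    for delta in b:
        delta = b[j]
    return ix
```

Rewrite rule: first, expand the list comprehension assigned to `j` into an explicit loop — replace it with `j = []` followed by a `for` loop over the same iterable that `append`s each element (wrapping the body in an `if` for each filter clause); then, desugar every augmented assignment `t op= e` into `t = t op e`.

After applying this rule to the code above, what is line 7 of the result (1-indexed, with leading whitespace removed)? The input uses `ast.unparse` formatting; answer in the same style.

j = []

Transformed code:
def apply(j):
    if 0 != b <= 3:
        b = b + 9 * ix
        emit(1)
    else:
        handle(30)
    j = []
    for k in ix:
        j.append(ix != k)
    b = record(delta)
    ix = ix - log(b)
    delta = delta + 28
    for delta in b:
        delta = b[j]
    return ix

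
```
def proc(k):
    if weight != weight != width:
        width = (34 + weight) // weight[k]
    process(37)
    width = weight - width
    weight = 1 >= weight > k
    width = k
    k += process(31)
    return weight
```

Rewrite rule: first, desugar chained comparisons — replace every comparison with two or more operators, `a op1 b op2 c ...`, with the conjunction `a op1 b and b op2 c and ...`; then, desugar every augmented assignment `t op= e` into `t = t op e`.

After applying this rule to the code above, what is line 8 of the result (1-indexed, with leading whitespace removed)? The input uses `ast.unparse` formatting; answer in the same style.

Transformed code:
def proc(k):
    if weight != weight and weight != width:
        width = (34 + weight) // weight[k]
    process(37)
    width = weight - width
    weight = 1 >= weight and weight > k
    width = k
    k = k + process(31)
    return weight

k = k + process(31)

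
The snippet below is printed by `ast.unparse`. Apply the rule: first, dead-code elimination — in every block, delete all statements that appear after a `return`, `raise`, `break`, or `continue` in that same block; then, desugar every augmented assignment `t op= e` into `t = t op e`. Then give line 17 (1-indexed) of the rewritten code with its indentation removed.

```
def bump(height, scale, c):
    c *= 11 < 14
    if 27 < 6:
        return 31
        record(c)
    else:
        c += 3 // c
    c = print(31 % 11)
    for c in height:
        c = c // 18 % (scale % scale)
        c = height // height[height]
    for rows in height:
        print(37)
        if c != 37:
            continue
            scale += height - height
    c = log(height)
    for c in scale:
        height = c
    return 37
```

height = c

Transformed code:
def bump(height, scale, c):
    c = c * (11 < 14)
    if 27 < 6:
        return 31
    else:
        c = c + 3 // c
    c = print(31 % 11)
    for c in height:
        c = c // 18 % (scale % scale)
        c = height // height[height]
    for rows in height:
        print(37)
        if c != 37:
            continue
    c = log(height)
    for c in scale:
        height = c
    return 37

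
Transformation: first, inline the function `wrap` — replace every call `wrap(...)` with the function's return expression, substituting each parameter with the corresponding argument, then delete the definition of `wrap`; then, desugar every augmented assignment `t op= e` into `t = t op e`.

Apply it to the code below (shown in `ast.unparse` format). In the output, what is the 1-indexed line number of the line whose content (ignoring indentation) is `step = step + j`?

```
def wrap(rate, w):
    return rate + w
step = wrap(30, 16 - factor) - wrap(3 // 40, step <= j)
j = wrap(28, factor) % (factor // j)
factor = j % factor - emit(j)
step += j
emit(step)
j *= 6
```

4

Transformed code:
step = 30 + (16 - factor) - (3 // 40 + (step <= j))
j = (28 + factor) % (factor // j)
factor = j % factor - emit(j)
step = step + j
emit(step)
j = j * 6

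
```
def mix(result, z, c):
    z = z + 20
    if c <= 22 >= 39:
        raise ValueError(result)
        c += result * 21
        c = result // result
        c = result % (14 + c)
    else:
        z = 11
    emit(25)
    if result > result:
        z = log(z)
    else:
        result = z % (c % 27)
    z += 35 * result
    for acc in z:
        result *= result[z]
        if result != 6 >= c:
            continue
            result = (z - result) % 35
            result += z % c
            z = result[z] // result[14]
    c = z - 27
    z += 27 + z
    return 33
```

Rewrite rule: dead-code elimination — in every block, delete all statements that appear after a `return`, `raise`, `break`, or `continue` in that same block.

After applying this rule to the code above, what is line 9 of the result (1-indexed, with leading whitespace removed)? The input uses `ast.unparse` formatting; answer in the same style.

z = log(z)

Transformed code:
def mix(result, z, c):
    z = z + 20
    if c <= 22 >= 39:
        raise ValueError(result)
    else:
        z = 11
    emit(25)
    if result > result:
        z = log(z)
    else:
        result = z % (c % 27)
    z += 35 * result
    for acc in z:
        result *= result[z]
        if result != 6 >= c:
            continue
    c = z - 27
    z += 27 + z
    return 33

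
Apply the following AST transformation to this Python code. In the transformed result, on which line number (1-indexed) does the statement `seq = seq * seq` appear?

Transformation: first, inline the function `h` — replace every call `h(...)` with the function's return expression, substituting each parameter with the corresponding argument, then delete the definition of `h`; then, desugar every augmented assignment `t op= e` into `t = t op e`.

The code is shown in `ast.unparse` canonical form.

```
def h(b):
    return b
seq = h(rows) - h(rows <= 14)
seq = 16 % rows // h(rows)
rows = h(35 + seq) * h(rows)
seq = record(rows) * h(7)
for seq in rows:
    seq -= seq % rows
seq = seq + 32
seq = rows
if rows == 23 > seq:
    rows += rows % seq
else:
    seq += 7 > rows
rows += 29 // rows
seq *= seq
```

Transformed code:
seq = rows - (rows <= 14)
seq = 16 % rows // rows
rows = (35 + seq) * rows
seq = record(rows) * 7
for seq in rows:
    seq = seq - seq % rows
seq = seq + 32
seq = rows
if rows == 23 > seq:
    rows = rows + rows % seq
else:
    seq = seq + (7 > rows)
rows = rows + 29 // rows
seq = seq * seq

14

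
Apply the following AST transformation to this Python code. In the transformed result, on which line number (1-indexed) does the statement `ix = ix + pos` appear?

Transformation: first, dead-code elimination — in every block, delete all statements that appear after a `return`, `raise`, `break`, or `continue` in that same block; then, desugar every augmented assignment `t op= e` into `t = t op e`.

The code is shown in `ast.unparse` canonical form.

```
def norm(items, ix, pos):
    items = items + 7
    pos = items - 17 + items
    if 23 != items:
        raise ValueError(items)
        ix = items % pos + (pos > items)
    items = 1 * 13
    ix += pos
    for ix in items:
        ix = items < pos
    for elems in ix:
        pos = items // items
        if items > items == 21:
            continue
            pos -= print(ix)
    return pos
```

Transformed code:
def norm(items, ix, pos):
    items = items + 7
    pos = items - 17 + items
    if 23 != items:
        raise ValueError(items)
    items = 1 * 13
    ix = ix + pos
    for ix in items:
        ix = items < pos
    for elems in ix:
        pos = items // items
        if items > items == 21:
            continue
    return pos

7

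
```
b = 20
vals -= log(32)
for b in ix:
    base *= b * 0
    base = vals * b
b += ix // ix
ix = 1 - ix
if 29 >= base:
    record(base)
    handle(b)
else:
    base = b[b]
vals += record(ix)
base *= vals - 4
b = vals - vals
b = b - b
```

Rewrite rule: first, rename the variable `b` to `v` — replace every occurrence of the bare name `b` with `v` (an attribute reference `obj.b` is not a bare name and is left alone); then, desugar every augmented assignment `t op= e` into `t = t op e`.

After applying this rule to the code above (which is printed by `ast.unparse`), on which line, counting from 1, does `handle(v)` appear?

10

Transformed code:
v = 20
vals = vals - log(32)
for v in ix:
    base = base * (v * 0)
    base = vals * v
v = v + ix // ix
ix = 1 - ix
if 29 >= base:
    record(base)
    handle(v)
else:
    base = v[v]
vals = vals + record(ix)
base = base * (vals - 4)
v = vals - vals
v = v - v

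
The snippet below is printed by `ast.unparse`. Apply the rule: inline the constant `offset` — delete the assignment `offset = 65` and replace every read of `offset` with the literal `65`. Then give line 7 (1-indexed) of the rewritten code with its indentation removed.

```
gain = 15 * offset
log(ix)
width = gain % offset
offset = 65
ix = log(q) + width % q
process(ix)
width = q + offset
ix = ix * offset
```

ix = ix * 65

Transformed code:
gain = 15 * 65
log(ix)
width = gain % 65
ix = log(q) + width % q
process(ix)
width = q + 65
ix = ix * 65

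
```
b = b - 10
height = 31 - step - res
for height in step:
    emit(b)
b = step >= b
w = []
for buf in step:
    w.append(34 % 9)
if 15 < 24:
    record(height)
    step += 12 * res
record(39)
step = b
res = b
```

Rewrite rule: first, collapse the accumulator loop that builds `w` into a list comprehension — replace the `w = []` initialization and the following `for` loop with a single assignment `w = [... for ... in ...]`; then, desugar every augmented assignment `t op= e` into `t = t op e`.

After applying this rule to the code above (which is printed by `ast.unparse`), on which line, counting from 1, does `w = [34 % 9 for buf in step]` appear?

Transformed code:
b = b - 10
height = 31 - step - res
for height in step:
    emit(b)
b = step >= b
w = [34 % 9 for buf in step]
if 15 < 24:
    record(height)
    step = step + 12 * res
record(39)
step = b
res = b

6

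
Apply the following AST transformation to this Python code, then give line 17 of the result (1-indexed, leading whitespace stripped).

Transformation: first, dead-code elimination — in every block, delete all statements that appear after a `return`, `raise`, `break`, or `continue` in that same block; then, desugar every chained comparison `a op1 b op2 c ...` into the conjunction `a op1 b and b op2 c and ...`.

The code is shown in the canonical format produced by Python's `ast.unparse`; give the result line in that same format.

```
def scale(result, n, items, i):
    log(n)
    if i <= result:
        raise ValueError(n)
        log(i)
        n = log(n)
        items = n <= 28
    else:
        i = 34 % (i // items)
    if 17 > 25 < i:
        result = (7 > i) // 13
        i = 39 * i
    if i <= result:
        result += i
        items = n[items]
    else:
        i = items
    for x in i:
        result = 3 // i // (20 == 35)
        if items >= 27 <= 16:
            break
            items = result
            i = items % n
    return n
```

if items >= 27 and 27 <= 16:

Transformed code:
def scale(result, n, items, i):
    log(n)
    if i <= result:
        raise ValueError(n)
    else:
        i = 34 % (i // items)
    if 17 > 25 and 25 < i:
        result = (7 > i) // 13
        i = 39 * i
    if i <= result:
        result += i
        items = n[items]
    else:
        i = items
    for x in i:
        result = 3 // i // (20 == 35)
        if items >= 27 and 27 <= 16:
            break
    return n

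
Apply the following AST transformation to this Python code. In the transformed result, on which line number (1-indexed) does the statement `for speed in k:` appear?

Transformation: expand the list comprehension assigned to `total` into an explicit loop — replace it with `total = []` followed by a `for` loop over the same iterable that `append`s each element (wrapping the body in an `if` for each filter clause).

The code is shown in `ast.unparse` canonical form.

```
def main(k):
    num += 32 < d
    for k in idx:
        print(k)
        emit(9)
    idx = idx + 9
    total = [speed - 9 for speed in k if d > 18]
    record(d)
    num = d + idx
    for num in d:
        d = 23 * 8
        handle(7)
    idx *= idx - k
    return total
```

8

Transformed code:
def main(k):
    num += 32 < d
    for k in idx:
        print(k)
        emit(9)
    idx = idx + 9
    total = []
    for speed in k:
        if d > 18:
            total.append(speed - 9)
    record(d)
    num = d + idx
    for num in d:
        d = 23 * 8
        handle(7)
    idx *= idx - k
    return total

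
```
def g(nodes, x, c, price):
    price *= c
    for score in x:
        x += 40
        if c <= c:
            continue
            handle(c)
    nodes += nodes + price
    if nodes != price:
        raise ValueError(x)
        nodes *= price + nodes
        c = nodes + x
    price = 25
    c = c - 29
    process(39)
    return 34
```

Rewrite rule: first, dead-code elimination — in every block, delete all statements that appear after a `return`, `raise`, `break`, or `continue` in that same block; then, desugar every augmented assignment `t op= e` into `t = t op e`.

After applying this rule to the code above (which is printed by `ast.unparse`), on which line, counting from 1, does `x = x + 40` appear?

Transformed code:
def g(nodes, x, c, price):
    price = price * c
    for score in x:
        x = x + 40
        if c <= c:
            continue
    nodes = nodes + (nodes + price)
    if nodes != price:
        raise ValueError(x)
    price = 25
    c = c - 29
    process(39)
    return 34

4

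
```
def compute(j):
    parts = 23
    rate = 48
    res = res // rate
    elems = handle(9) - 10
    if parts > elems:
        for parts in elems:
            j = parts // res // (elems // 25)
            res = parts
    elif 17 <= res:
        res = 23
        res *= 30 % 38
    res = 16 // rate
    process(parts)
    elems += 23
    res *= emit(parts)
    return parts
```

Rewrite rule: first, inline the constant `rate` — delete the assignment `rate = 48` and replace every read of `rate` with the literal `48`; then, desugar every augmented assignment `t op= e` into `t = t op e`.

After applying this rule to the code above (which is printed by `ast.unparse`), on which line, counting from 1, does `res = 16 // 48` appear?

Transformed code:
def compute(j):
    parts = 23
    res = res // 48
    elems = handle(9) - 10
    if parts > elems:
        for parts in elems:
            j = parts // res // (elems // 25)
            res = parts
    elif 17 <= res:
        res = 23
        res = res * (30 % 38)
    res = 16 // 48
    process(parts)
    elems = elems + 23
    res = res * emit(parts)
    return parts

12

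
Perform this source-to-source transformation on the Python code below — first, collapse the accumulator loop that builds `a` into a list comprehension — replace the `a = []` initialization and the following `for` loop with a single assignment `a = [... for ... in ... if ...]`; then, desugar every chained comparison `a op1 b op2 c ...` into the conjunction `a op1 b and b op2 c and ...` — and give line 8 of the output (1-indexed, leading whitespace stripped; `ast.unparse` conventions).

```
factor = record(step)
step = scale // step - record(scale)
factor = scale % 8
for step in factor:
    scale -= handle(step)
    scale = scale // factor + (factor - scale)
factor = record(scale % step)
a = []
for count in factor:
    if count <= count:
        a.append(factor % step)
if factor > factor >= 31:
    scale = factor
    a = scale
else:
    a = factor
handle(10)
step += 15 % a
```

a = [factor % step for count in factor if count <= count]

Transformed code:
factor = record(step)
step = scale // step - record(scale)
factor = scale % 8
for step in factor:
    scale -= handle(step)
    scale = scale // factor + (factor - scale)
factor = record(scale % step)
a = [factor % step for count in factor if count <= count]
if factor > factor and factor >= 31:
    scale = factor
    a = scale
else:
    a = factor
handle(10)
step += 15 % a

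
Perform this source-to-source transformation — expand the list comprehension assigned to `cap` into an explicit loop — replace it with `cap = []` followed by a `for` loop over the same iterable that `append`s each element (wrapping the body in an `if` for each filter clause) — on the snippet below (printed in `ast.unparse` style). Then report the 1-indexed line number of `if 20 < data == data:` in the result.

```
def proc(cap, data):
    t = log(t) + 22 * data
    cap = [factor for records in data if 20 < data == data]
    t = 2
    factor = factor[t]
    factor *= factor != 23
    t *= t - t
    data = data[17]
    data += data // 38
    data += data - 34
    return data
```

Transformed code:
def proc(cap, data):
    t = log(t) + 22 * data
    cap = []
    for records in data:
        if 20 < data == data:
            cap.append(factor)
    t = 2
    factor = factor[t]
    factor *= factor != 23
    t *= t - t
    data = data[17]
    data += data // 38
    data += data - 34
    return data

5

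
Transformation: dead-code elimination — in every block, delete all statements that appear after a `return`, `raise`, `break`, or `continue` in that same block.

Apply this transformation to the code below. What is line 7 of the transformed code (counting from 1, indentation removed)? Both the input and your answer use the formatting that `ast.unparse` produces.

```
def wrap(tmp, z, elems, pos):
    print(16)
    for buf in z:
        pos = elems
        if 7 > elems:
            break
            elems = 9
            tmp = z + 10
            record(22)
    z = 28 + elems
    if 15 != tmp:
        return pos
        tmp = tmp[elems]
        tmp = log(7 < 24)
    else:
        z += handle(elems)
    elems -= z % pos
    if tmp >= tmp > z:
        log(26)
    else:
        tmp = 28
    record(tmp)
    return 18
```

z = 28 + elems

Transformed code:
def wrap(tmp, z, elems, pos):
    print(16)
    for buf in z:
        pos = elems
        if 7 > elems:
            break
    z = 28 + elems
    if 15 != tmp:
        return pos
    else:
        z += handle(elems)
    elems -= z % pos
    if tmp >= tmp > z:
        log(26)
    else:
        tmp = 28
    record(tmp)
    return 18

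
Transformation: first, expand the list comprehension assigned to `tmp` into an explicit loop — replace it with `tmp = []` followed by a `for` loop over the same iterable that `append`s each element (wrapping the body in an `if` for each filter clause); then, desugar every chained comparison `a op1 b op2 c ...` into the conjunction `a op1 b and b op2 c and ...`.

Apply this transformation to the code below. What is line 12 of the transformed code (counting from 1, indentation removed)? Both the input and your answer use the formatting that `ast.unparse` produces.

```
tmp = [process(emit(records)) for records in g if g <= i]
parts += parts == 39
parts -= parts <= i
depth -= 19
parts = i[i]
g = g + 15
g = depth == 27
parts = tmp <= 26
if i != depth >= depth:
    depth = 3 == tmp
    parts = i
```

if i != depth and depth >= depth:

Transformed code:
tmp = []
for records in g:
    if g <= i:
        tmp.append(process(emit(records)))
parts += parts == 39
parts -= parts <= i
depth -= 19
parts = i[i]
g = g + 15
g = depth == 27
parts = tmp <= 26
if i != depth and depth >= depth:
    depth = 3 == tmp
    parts = i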